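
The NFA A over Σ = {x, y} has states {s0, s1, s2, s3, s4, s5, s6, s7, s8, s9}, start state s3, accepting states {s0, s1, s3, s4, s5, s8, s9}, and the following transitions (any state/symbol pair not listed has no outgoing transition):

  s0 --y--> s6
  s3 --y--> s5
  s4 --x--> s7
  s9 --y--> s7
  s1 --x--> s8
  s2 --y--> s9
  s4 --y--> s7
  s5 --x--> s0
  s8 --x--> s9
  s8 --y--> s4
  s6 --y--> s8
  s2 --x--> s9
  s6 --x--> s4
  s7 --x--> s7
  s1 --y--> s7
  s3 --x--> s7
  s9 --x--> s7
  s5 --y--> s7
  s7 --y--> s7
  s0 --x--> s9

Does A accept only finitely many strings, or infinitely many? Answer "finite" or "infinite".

finite

The useful states (reachable from s3 and able to reach an accepting state) are {s0, s3, s4, s5, s6, s8, s9}.
Restricted to these states the transition graph has no cycle, so every accepting path has bounded length and L is finite.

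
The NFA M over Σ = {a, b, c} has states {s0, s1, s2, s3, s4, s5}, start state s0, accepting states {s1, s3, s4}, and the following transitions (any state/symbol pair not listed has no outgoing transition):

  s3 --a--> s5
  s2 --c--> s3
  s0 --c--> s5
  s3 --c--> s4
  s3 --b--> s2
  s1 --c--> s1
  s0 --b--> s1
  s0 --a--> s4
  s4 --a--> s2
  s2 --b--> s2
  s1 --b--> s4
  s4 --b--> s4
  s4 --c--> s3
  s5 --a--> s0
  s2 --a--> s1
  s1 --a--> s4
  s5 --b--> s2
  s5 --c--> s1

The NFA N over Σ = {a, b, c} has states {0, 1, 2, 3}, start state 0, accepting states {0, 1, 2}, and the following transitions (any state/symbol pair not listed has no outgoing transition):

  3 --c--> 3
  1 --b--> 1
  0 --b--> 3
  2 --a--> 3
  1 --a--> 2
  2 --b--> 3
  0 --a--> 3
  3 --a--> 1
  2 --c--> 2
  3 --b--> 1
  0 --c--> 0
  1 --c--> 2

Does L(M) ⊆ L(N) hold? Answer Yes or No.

The string a is in L(M) but not in L(N).
So L(M) ⊄ L(N).

No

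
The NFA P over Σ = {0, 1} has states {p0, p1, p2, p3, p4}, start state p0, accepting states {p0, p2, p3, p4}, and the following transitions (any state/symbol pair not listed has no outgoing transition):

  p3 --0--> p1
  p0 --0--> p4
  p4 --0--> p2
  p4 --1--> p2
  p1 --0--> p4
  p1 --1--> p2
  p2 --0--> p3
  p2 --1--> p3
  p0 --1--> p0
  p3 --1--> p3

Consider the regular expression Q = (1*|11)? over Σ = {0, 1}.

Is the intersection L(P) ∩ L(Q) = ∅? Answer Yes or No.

No

The empty string ε is accepted by both P and Q.
Hence L(P) ∩ L(Q) ≠ ∅.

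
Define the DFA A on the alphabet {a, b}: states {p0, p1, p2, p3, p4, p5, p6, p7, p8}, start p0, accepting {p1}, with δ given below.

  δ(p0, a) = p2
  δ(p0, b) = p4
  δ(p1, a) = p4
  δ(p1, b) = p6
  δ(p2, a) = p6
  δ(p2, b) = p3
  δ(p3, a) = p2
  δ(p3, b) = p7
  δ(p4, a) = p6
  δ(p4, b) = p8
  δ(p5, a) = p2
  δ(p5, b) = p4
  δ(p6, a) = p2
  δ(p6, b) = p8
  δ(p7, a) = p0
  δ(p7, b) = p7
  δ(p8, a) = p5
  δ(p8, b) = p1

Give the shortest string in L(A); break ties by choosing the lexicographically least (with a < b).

bbb

A breadth-first search from p0 reaches an accepting state first via the path p0 → p4 → p8 → p1 on input bbb.
No string of length < 3 is accepted (BFS exhausts all shorter strings without reaching an accepting state), and bbb is the lexicographically least accepting string of length 3.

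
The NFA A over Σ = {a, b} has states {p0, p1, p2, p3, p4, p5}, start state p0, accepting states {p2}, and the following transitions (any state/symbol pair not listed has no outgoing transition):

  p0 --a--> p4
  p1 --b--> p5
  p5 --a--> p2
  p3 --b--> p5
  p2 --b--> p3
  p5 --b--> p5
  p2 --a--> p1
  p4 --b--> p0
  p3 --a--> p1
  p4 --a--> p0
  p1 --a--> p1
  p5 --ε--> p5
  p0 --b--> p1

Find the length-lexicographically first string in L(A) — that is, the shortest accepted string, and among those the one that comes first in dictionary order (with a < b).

bba

A breadth-first search from p0 reaches an accepting state first via the path p0 → p1 → p5 → p2 on input bba.
No string of length < 3 is accepted (BFS exhausts all shorter strings without reaching an accepting state), and bba is the lexicographically least accepting string of length 3.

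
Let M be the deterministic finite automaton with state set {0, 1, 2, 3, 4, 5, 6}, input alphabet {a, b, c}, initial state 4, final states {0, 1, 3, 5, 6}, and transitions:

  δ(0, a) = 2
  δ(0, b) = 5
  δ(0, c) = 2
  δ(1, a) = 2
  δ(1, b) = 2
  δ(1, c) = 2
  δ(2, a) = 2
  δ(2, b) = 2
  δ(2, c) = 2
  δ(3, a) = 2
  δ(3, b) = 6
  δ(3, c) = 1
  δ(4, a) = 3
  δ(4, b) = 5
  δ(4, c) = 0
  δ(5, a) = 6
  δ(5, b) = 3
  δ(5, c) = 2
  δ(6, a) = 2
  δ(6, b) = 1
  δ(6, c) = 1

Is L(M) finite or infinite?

finite

The useful states (reachable from 4 and able to reach an accepting state) are {0, 1, 3, 4, 5, 6}.
Restricted to these states the transition graph has no cycle, so every accepting path has bounded length and L is finite.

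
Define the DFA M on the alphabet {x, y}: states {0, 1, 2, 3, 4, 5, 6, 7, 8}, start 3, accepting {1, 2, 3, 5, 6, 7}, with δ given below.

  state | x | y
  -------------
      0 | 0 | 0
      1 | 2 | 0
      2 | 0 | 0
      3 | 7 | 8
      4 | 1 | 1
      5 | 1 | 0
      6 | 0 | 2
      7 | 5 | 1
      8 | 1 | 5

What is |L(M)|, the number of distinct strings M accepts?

The useful subgraph on states {1, 2, 3, 5, 7, 8} is acyclic, so L(M) is finite; the longest accepting path visits 5 useful states, giving maximum string length 4.
Counting accepting paths from 3 by length: 1 of length 0, 1 of length 1, 4 of length 2, 4 of length 3, 2 of length 4. Total 12.

12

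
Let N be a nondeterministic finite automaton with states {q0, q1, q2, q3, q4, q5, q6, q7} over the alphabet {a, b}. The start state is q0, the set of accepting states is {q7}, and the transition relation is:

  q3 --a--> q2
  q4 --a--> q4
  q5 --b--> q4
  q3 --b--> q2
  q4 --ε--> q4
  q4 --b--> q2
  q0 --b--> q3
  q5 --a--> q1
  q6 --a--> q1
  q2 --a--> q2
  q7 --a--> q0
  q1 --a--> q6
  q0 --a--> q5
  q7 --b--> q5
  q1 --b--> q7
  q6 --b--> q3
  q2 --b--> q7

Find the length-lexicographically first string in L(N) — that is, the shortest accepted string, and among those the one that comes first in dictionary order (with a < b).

aab

A breadth-first search from q0 reaches an accepting state first via the path q0 → q5 → q1 → q7 on input aab.
No string of length < 3 is accepted (BFS exhausts all shorter strings without reaching an accepting state), and aab is the lexicographically least accepting string of length 3.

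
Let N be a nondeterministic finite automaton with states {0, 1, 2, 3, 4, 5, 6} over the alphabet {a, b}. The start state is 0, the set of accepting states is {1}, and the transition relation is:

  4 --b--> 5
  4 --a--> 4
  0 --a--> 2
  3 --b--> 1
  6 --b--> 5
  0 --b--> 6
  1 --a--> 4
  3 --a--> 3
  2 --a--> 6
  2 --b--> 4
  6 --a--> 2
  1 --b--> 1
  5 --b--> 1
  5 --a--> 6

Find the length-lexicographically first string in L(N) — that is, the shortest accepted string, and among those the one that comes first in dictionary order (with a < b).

A breadth-first search from 0 reaches an accepting state first via the path 0 → 6 → 5 → 1 on input bbb.
No string of length < 3 is accepted (BFS exhausts all shorter strings without reaching an accepting state), and bbb is the lexicographically least accepting string of length 3.

bbb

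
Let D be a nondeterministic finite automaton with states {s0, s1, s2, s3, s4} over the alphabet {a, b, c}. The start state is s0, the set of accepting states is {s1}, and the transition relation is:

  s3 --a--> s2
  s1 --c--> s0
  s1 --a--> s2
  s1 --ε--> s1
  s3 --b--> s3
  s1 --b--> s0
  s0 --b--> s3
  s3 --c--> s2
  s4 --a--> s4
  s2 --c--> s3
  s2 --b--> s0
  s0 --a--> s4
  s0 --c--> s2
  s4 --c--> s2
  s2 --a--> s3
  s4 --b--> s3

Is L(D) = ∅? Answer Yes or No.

The states reachable from the start state are {s0, s2, s3, s4}.
None of the accepting states {s1} is reachable, so no string is accepted and L(D) = ∅.

Yes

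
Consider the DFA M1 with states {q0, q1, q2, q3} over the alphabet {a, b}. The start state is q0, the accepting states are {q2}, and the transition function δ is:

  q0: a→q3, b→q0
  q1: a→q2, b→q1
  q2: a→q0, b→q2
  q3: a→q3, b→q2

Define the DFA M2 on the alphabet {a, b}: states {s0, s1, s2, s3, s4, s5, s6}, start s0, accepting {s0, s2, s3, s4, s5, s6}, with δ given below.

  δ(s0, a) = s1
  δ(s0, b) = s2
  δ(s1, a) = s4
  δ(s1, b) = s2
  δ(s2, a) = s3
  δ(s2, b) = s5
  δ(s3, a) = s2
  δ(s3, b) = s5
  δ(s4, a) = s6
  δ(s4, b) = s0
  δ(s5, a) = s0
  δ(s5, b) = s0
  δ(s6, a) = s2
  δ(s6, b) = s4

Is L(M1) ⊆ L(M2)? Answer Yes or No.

Yes

Exploring the product automaton M1 × M2 from the start pair (q0, s0), following both machines on each input symbol, reaches 17 state pairs: (q0, s0), (q3, s1), (q0, s2), (q3, s4), (q2, s2), (q3, s3), (q0, s5), (q3, s6), (q2, s0), (q0, s3), (q2, s5), (q3, s2), (q3, s0), (q2, s4), (q0, s1), (q0, s6), (q0, s4).
M1 accepts in {q2} and M2 accepts in {s0, s2, s3, s4, s5, s6}. The reachable pairs whose M1-component is accepting are (q2, s2), (q2, s0), (q2, s5), (q2, s4); in each of them the M2-component is accepting too, so the product for L(M1) \ L(M2) (M1-component accepting, M2-component rejecting) has no reachable accepting pair and the difference is empty.
Hence every string in L(M1) is also in L(M2).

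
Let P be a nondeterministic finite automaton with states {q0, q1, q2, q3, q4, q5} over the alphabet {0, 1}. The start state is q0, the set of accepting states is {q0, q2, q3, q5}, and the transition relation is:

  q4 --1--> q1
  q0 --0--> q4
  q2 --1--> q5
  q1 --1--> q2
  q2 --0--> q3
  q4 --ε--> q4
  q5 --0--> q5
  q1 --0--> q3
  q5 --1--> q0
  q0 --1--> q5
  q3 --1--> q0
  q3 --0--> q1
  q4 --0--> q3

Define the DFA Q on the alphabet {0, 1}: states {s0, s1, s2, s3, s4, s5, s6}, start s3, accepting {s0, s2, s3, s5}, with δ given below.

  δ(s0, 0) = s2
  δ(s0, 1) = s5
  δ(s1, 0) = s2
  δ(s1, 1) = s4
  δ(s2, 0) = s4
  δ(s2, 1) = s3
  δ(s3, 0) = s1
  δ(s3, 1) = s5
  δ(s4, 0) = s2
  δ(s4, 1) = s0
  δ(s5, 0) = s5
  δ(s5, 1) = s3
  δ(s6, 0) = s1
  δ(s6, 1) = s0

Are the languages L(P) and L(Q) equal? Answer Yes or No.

Yes

Exploring the product automaton P × Q from the start pair (q0, s3), following both machines on each input symbol, reaches 6 state pairs: (q0, s3), (q4, s1), (q5, s5), (q3, s2), (q1, s4), (q2, s0).
P accepts in {q0, q2, q3, q5} and Q accepts in {s0, s2, s3, s5}. In every reachable pair the two components are either both accepting — (q0, s3), (q5, s5), (q3, s2), (q2, s0) — or both non-accepting, so no string is accepted by exactly one of the machines: L(P) \ L(Q) and L(Q) \ L(P) are both empty.
Hence every string is accepted by P iff it is accepted by Q, and the two languages coincide.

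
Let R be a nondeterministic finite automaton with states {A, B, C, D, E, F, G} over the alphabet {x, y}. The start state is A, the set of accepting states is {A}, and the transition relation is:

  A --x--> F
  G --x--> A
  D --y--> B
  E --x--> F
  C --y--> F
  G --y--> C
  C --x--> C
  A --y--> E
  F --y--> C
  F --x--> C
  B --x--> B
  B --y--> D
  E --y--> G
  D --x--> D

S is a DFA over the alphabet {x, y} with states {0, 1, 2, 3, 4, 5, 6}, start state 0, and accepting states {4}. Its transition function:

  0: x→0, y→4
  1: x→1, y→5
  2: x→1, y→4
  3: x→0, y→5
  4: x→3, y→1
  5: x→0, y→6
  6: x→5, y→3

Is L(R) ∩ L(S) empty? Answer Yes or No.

Yes

Exploring the product automaton R × S from the start pair (A, 0), following both machines on each input symbol, reaches 21 state pairs: (A, 0), (F, 0), (E, 4), (C, 0), (C, 4), (F, 3), (G, 1), (F, 4), (C, 3), (F, 1), (C, 5), (A, 1), (C, 1), (F, 5), (F, 6), (E, 5), (C, 6), (G, 6), (A, 5), (E, 6), (G, 3).
R accepts in {A} and S accepts in {4}; no reachable pair has both components accepting, so no string drives both machines to acceptance simultaneously and L(R) ∩ L(S) = ∅.
So no string is accepted by both, and the intersection is empty.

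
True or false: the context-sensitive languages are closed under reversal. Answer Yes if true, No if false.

Yes

Reversing both sides of every production of a noncontracting (context-sensitive) grammar gives another noncontracting grammar, and it generates Lᴿ; equivalently an LBA can reverse its tape in place and then run the machine for L.
So the context-sensitive languages are closed under reversal.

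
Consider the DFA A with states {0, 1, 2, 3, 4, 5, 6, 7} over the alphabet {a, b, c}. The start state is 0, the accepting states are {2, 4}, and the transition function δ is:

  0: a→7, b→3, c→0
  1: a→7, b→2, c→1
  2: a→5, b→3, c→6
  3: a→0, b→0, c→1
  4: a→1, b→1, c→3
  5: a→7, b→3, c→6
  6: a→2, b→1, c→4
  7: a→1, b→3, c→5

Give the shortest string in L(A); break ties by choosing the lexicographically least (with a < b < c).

aab

A breadth-first search from 0 reaches an accepting state first via the path 0 → 7 → 1 → 2 on input aab.
No string of length < 3 is accepted (BFS exhausts all shorter strings without reaching an accepting state), and aab is the lexicographically least accepting string of length 3.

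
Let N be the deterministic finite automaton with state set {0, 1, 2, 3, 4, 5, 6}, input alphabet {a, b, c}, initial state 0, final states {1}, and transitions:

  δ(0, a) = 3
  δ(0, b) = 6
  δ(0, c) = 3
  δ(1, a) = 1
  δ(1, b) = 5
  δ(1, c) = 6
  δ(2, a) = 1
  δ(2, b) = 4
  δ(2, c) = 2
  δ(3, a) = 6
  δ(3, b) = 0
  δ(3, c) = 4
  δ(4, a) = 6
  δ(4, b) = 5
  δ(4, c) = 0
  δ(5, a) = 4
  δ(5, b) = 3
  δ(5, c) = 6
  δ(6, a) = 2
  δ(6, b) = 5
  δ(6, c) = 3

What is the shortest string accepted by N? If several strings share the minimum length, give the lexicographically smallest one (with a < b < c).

baa

A breadth-first search from 0 reaches an accepting state first via the path 0 → 6 → 2 → 1 on input baa.
No string of length < 3 is accepted (BFS exhausts all shorter strings without reaching an accepting state), and baa is the lexicographically least accepting string of length 3.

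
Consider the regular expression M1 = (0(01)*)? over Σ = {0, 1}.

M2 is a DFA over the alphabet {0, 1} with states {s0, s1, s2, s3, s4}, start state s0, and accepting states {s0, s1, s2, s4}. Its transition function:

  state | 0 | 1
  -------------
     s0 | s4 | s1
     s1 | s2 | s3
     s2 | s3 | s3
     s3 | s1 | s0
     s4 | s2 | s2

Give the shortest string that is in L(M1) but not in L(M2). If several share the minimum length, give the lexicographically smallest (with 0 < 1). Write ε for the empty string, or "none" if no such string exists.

The string 001 is accepted by M1 but not by M2.
No shorter string lies in the difference, and 001 is the lexicographically first length-3 string in L(M1) \ L(M2).

001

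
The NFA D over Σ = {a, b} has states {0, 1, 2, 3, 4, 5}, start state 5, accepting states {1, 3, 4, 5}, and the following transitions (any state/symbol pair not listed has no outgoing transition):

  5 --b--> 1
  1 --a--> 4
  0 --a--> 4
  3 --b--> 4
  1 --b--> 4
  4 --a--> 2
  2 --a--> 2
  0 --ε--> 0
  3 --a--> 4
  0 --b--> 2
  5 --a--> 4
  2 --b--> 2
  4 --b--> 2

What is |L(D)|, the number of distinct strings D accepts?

The useful subgraph on states {1, 4, 5} is acyclic, so L(D) is finite; the longest accepting path visits 3 useful states, giving maximum string length 2.
Counting accepting paths from 5 by length: 1 of length 0, 2 of length 1, 2 of length 2. Total 5.

5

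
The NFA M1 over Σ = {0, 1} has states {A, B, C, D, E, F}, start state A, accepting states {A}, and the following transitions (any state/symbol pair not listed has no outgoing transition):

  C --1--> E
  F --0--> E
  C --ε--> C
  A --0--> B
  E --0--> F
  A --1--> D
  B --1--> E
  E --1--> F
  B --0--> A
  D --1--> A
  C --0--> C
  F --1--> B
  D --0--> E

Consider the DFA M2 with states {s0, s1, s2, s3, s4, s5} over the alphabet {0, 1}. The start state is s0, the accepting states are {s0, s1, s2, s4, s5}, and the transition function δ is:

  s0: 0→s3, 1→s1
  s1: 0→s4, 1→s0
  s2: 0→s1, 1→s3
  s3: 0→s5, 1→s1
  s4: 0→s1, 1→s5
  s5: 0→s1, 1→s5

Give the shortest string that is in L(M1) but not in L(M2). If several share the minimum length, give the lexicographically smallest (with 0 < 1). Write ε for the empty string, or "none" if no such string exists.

The string 10010 is accepted by M1 but not by M2.
No shorter string lies in the difference, and 10010 is the lexicographically first length-5 string in L(M1) \ L(M2).

10010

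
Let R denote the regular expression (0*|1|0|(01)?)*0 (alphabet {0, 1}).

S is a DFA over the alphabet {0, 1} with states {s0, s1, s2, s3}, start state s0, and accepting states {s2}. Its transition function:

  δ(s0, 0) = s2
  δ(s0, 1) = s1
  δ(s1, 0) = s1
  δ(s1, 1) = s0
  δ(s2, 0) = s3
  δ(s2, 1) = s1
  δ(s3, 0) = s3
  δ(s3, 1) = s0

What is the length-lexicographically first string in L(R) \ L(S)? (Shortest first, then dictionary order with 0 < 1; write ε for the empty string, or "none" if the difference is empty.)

00

The string 00 is accepted by R but not by S.
No shorter string lies in the difference, and 00 is the lexicographically first length-2 string in L(R) \ L(S).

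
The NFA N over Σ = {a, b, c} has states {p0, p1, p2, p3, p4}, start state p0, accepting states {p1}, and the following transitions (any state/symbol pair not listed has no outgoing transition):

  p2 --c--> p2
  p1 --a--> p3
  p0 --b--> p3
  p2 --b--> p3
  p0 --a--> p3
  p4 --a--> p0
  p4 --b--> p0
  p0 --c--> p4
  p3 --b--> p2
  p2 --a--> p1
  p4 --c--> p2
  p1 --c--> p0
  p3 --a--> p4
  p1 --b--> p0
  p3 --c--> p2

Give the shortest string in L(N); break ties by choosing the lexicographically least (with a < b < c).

aba

A breadth-first search from p0 reaches an accepting state first via the path p0 → p3 → p2 → p1 on input aba.
No string of length < 3 is accepted (BFS exhausts all shorter strings without reaching an accepting state), and aba is the lexicographically least accepting string of length 3.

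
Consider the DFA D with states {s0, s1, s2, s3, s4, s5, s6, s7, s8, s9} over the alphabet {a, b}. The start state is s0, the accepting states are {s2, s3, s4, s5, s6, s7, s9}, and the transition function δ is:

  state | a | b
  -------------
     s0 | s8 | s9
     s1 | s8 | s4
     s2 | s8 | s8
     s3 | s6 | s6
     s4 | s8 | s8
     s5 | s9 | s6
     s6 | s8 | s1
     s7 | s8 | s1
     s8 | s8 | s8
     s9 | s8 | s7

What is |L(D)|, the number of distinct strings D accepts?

3

The useful subgraph on states {s0, s1, s4, s7, s9} is acyclic, so L(D) is finite; the longest accepting path visits 5 useful states, giving maximum string length 4.
Counting accepting paths from s0 by length: 1 of length 1, 1 of length 2, 1 of length 4. Total 3.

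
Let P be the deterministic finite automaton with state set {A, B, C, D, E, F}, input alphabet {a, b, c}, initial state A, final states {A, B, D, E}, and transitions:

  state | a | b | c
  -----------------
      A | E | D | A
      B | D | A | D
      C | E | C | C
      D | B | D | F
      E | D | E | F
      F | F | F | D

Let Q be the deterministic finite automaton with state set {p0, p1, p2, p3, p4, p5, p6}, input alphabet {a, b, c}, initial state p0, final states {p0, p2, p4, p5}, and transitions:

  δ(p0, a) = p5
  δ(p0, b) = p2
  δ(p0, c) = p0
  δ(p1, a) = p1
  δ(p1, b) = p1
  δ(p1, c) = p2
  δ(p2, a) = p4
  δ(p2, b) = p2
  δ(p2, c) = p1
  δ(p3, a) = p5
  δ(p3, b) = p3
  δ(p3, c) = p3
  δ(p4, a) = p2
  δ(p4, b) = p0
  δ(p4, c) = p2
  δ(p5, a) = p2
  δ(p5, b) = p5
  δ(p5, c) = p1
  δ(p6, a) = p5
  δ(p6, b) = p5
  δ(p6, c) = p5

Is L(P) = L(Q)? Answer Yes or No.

Yes

Exploring the product automaton P × Q from the start pair (A, p0), following both machines on each input symbol, reaches 5 state pairs: (A, p0), (E, p5), (D, p2), (F, p1), (B, p4).
P accepts in {A, B, D, E} and Q accepts in {p0, p2, p4, p5}. In every reachable pair the two components are either both accepting — (A, p0), (E, p5), (D, p2), (B, p4) — or both non-accepting, so no string is accepted by exactly one of the machines: L(P) \ L(Q) and L(Q) \ L(P) are both empty.
Hence every string is accepted by P iff it is accepted by Q, and the two languages coincide.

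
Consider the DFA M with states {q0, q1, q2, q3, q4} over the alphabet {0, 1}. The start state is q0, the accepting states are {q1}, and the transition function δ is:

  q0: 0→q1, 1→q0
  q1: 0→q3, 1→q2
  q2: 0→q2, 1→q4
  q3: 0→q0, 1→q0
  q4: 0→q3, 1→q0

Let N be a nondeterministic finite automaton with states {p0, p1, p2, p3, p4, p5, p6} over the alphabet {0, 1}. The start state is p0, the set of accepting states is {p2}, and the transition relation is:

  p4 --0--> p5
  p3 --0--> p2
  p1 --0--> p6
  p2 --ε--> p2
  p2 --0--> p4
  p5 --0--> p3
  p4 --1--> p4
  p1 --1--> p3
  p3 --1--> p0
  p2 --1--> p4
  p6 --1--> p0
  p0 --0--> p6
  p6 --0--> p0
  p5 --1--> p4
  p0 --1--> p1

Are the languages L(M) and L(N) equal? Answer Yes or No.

The string 0 is accepted by M but rejected by N.
So L(M) ≠ L(N).

No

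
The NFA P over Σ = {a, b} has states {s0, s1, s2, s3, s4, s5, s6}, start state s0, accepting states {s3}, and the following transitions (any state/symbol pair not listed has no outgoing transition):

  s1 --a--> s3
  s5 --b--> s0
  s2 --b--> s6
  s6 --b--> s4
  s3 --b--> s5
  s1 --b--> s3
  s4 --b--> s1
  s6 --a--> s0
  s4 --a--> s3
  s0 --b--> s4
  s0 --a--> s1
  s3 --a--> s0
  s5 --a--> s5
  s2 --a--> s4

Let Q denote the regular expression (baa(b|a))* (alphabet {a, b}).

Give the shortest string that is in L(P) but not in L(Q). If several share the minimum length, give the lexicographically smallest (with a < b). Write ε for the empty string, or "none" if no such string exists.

The string aa is accepted by P but not by Q.
No shorter string lies in the difference, and aa is the lexicographically first length-2 string in L(P) \ L(Q).

aa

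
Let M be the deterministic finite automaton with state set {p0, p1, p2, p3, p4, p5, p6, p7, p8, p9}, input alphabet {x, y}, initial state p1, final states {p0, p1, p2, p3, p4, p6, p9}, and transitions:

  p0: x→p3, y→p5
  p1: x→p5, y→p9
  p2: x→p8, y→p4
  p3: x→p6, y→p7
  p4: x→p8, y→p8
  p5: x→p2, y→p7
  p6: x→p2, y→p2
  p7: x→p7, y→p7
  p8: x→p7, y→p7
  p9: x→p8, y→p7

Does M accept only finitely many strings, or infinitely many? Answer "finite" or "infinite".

finite

The useful states (reachable from p1 and able to reach an accepting state) are {p1, p2, p4, p5, p9}.
Restricted to these states the transition graph has no cycle, so every accepting path has bounded length and L is finite.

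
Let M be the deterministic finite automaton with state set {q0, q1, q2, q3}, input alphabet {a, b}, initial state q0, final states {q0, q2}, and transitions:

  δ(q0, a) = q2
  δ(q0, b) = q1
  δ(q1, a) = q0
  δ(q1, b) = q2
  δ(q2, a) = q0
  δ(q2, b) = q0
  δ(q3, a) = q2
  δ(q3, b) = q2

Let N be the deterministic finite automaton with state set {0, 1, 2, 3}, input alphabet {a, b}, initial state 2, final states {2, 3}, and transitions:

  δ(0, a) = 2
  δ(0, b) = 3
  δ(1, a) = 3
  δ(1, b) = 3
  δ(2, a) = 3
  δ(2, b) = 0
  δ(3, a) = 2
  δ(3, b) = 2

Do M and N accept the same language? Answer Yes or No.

Yes

Exploring the product automaton M × N from the start pair (q0, 2), following both machines on each input symbol, reaches 3 state pairs: (q0, 2), (q2, 3), (q1, 0).
M accepts in {q0, q2} and N accepts in {2, 3}. In every reachable pair the two components are either both accepting — (q0, 2), (q2, 3) — or both non-accepting, so no string is accepted by exactly one of the machines: L(M) \ L(N) and L(N) \ L(M) are both empty.
Hence every string is accepted by M iff it is accepted by N, and the two languages coincide.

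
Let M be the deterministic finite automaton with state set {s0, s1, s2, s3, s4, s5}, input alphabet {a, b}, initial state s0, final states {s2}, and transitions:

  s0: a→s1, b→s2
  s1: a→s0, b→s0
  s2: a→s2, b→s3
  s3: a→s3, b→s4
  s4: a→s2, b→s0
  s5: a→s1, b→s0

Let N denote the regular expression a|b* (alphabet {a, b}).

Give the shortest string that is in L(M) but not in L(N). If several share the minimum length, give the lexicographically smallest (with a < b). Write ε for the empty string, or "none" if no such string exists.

The string ba is accepted by M but not by N.
No shorter string lies in the difference, and ba is the lexicographically first length-2 string in L(M) \ L(N).

ba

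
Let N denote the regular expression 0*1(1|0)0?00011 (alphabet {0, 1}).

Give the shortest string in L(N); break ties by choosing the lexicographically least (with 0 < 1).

By inspection of the expression, no string of length less than 7 matches, and 1000011 is the lexicographically first match of length 7.

1000011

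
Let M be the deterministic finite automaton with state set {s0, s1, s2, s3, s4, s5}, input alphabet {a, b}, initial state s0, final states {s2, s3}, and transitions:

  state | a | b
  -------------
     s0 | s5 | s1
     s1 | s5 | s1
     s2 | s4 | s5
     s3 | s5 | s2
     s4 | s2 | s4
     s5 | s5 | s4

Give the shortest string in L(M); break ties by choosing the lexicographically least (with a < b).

A breadth-first search from s0 reaches an accepting state first via the path s0 → s5 → s4 → s2 on input aba.
No string of length < 3 is accepted (BFS exhausts all shorter strings without reaching an accepting state), and aba is the lexicographically least accepting string of length 3.

aba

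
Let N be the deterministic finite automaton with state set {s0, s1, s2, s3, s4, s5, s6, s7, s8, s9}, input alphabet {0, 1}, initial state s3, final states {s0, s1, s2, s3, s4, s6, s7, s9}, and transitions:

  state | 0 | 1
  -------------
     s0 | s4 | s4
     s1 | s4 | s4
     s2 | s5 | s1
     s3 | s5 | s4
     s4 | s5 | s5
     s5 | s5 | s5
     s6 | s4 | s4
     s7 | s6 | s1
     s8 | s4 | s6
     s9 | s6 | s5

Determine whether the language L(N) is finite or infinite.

finite

The useful states (reachable from s3 and able to reach an accepting state) are {s3, s4}.
Restricted to these states the transition graph has no cycle, so every accepting path has bounded length and L is finite.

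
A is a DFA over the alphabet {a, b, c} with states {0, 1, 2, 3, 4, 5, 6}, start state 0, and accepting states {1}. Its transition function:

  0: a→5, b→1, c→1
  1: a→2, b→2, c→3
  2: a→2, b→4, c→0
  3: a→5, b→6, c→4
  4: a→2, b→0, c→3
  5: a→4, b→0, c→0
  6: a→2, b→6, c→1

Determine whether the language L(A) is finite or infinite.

State 0 is reachable from the start and can reach an accepting state, and it lies on the cycle 0 → 1 → 2 → 0.
Traversing that cycle any number of times yields accepted strings of unbounded length, so the language is infinite.

infinite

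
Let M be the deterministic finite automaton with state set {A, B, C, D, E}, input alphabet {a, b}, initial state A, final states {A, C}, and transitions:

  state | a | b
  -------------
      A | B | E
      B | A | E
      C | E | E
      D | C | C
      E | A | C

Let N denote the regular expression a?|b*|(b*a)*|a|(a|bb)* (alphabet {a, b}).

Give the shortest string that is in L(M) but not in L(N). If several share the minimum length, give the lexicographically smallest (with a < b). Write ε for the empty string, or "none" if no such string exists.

babb

The string babb is accepted by M but not by N.
No shorter string lies in the difference, and babb is the lexicographically first length-4 string in L(M) \ L(N).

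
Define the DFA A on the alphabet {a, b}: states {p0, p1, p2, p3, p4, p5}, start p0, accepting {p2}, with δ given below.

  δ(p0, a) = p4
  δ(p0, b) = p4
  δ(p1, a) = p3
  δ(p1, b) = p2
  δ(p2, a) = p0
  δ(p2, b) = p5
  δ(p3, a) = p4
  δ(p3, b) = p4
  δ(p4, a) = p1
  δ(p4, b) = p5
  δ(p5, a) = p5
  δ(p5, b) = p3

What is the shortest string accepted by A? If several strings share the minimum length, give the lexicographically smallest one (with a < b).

aab

A breadth-first search from p0 reaches an accepting state first via the path p0 → p4 → p1 → p2 on input aab.
No string of length < 3 is accepted (BFS exhausts all shorter strings without reaching an accepting state), and aab is the lexicographically least accepting string of length 3.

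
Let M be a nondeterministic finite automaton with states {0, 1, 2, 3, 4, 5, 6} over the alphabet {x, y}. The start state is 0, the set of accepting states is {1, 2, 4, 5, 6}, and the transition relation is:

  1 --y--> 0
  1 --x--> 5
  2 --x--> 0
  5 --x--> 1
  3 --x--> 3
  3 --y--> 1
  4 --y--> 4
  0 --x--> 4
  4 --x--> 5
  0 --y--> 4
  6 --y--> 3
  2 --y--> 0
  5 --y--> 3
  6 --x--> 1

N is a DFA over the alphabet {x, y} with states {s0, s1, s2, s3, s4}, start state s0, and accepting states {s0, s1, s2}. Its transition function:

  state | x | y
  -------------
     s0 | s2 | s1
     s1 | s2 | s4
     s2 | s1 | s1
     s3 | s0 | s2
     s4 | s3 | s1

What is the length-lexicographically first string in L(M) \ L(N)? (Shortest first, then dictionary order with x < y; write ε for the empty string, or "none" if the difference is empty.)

yy

The string yy is accepted by M but not by N.
No shorter string lies in the difference, and yy is the lexicographically first length-2 string in L(M) \ L(N).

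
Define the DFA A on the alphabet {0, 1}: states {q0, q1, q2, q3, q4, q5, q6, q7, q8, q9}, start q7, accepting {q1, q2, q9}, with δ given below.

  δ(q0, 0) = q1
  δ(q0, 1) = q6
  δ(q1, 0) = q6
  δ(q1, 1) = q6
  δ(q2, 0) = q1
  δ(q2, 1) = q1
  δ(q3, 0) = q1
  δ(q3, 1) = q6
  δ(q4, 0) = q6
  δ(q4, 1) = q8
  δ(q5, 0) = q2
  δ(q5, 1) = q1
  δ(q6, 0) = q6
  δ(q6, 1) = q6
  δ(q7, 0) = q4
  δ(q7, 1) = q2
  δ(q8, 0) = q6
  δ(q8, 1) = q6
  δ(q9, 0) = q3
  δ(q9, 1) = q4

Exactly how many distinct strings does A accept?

The useful subgraph on states {q1, q2, q7} is acyclic, so L(A) is finite; the longest accepting path visits 3 useful states, giving maximum string length 2.
Counting accepting paths from q7 by length: 1 of length 1, 2 of length 2. Total 3.

3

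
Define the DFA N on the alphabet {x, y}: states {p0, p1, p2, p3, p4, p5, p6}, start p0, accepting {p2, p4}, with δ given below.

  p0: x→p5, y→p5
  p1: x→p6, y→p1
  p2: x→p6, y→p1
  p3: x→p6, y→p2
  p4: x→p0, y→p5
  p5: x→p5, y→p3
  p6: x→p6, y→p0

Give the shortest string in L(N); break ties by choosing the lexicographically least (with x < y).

A breadth-first search from p0 reaches an accepting state first via the path p0 → p5 → p3 → p2 on input xyy.
No string of length < 3 is accepted (BFS exhausts all shorter strings without reaching an accepting state), and xyy is the lexicographically least accepting string of length 3.

xyy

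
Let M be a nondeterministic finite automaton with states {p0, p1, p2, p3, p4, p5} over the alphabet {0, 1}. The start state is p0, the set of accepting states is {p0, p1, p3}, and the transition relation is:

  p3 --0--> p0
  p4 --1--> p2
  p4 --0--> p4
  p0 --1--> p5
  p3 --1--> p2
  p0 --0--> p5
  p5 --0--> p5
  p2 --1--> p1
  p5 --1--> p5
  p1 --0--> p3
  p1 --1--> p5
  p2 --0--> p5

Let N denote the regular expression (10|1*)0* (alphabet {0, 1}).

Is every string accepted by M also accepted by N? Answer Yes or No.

Converting the expression N to a DFA (subset construction, then merging equivalent states) gives the minimal DFA with states {n0, n1, n2}, start state n0, accepting states {n0, n1} and transitions n0: 0→n1, 1→n0; n1: 0→n1, 1→n2; n2: 0→n2, 1→n2.
Exploring the product automaton M × N from the start pair (p0, n0), following both machines on each input symbol, reaches 4 state pairs: (p0, n0), (p5, n1), (p5, n0), (p5, n2).
M accepts in {p0, p1, p3} and N accepts in {n0, n1}. The reachable pairs whose M-component is accepting are (p0, n0); in each of them the N-component is accepting too, so the product for L(M) \ L(N) (M-component accepting, N-component rejecting) has no reachable accepting pair and the difference is empty.
Hence every string in L(M) is also in L(N).

Yes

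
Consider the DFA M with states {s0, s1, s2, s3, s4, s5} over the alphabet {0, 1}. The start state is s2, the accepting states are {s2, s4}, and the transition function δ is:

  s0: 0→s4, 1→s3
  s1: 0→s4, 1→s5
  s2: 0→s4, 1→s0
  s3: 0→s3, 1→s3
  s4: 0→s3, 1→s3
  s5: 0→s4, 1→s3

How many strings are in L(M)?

3

The useful subgraph on states {s0, s2, s4} is acyclic, so L(M) is finite; the longest accepting path visits 3 useful states, giving maximum string length 2.
Counting accepting paths from s2 by length: 1 of length 0, 1 of length 1, 1 of length 2. Total 3.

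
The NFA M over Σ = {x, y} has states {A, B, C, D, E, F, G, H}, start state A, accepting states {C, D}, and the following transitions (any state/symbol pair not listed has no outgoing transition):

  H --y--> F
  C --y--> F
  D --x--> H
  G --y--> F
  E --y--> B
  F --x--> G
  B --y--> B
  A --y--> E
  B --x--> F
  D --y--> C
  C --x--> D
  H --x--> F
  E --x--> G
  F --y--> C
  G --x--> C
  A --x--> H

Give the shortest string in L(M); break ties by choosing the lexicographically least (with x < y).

A breadth-first search from A reaches an accepting state first via the path A → H → F → C on input xxy.
No string of length < 3 is accepted (BFS exhausts all shorter strings without reaching an accepting state), and xxy is the lexicographically least accepting string of length 3.

xxy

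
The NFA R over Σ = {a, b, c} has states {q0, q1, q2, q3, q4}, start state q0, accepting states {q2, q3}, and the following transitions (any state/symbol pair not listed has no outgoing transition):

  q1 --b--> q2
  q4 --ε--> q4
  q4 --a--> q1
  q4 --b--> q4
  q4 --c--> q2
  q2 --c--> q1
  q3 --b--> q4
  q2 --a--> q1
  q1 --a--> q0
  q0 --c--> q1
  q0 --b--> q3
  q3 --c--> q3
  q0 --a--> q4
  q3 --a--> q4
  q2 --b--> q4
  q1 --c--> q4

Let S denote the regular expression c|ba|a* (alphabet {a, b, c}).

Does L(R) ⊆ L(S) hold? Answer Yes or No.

No

The string b is in L(R) but not in L(S).
So L(R) ⊄ L(S).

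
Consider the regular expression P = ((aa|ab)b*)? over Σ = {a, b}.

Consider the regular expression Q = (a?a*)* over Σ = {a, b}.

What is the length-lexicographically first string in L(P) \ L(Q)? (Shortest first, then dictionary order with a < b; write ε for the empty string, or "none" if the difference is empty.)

The string ab is accepted by P but not by Q.
No shorter string lies in the difference, and ab is the lexicographically first length-2 string in L(P) \ L(Q).

ab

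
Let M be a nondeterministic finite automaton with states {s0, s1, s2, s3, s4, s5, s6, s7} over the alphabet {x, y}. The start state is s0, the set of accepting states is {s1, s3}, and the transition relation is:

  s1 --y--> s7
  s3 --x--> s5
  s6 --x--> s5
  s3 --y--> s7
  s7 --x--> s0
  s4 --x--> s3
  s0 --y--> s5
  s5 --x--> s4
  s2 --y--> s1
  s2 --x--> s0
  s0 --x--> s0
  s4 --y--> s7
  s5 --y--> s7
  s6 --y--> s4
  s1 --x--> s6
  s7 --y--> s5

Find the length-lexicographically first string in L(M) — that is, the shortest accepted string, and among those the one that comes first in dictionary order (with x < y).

yxx

A breadth-first search from s0 reaches an accepting state first via the path s0 → s5 → s4 → s3 on input yxx.
No string of length < 3 is accepted (BFS exhausts all shorter strings without reaching an accepting state), and yxx is the lexicographically least accepting string of length 3.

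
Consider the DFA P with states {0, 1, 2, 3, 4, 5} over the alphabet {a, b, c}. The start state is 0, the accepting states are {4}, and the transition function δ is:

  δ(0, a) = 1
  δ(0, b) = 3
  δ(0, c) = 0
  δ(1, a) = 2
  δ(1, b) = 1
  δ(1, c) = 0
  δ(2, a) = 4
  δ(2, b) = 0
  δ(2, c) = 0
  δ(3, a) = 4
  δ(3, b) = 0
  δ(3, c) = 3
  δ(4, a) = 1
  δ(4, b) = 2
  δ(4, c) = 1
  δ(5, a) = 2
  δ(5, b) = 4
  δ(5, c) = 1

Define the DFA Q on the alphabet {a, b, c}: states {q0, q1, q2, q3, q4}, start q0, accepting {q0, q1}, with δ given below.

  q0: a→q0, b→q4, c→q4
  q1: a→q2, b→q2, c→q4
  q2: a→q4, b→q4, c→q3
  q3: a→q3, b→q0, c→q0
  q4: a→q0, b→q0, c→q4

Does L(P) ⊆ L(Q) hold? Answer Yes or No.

Yes

Exploring the product automaton P × Q from the start pair (0, q0), following both machines on each input symbol, reaches 9 state pairs: (0, q0), (1, q0), (3, q4), (0, q4), (2, q0), (1, q4), (4, q0), (3, q0), (2, q4).
P accepts in {4} and Q accepts in {q0, q1}. The reachable pairs whose P-component is accepting are (4, q0); in each of them the Q-component is accepting too, so the product for L(P) \ L(Q) (P-component accepting, Q-component rejecting) has no reachable accepting pair and the difference is empty.
Hence every string in L(P) is also in L(Q).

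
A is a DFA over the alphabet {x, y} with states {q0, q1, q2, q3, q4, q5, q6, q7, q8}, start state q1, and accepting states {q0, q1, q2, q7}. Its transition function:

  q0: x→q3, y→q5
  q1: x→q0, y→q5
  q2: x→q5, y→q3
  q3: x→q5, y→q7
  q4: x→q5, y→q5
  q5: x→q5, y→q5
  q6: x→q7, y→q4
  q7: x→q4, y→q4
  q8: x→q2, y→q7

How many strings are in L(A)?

The useful subgraph on states {q0, q1, q3, q7} is acyclic, so L(A) is finite; the longest accepting path visits 4 useful states, giving maximum string length 3.
Counting accepting paths from q1 by length: 1 of length 0, 1 of length 1, 1 of length 3. Total 3.

3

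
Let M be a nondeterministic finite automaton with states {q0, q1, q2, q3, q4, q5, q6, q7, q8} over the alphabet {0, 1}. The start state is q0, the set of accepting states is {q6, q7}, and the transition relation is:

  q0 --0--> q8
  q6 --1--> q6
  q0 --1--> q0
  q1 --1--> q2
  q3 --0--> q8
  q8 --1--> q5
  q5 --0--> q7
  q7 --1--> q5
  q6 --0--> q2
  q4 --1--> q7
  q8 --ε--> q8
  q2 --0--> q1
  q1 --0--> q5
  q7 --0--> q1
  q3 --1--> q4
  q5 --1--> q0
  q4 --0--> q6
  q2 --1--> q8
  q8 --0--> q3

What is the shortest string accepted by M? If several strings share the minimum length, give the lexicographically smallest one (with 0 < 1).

010

A breadth-first search from q0 reaches an accepting state first via the path q0 → q8 → q5 → q7 on input 010.
No string of length < 3 is accepted (BFS exhausts all shorter strings without reaching an accepting state), and 010 is the lexicographically least accepting string of length 3.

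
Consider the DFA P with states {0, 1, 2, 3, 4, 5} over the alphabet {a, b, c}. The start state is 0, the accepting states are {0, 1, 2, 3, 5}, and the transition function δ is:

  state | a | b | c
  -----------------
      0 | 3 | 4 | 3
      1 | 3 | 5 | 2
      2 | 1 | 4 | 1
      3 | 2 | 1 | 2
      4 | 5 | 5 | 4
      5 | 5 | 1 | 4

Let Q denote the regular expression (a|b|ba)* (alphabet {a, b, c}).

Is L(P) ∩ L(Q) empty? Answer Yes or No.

No

The empty string ε is accepted by both P and Q.
Hence L(P) ∩ L(Q) ≠ ∅.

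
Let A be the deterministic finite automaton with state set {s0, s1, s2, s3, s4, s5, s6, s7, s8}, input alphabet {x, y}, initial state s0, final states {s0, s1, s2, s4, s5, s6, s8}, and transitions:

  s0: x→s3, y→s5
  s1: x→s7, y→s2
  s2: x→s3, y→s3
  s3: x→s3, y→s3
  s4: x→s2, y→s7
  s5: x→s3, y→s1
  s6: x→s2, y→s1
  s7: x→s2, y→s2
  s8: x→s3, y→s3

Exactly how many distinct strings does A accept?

6

The useful subgraph on states {s0, s1, s2, s5, s7} is acyclic, so L(A) is finite; the longest accepting path visits 5 useful states, giving maximum string length 4.
Counting accepting paths from s0 by length: 1 of length 0, 1 of length 1, 1 of length 2, 1 of length 3, 2 of length 4. Total 6.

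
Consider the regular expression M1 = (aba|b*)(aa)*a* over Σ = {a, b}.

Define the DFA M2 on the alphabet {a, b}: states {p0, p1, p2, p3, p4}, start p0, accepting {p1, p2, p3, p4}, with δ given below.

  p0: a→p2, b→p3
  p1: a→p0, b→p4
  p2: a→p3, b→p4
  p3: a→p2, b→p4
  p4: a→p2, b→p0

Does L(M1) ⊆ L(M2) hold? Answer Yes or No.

The empty string ε is in L(M1) but not in L(M2).
So L(M1) ⊄ L(M2).

No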